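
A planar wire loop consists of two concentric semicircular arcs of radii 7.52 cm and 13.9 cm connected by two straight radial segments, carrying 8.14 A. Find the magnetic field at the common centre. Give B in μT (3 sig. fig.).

B ≈ 15.6 μT

The radial connectors point toward the centre, so dl × r̂ = 0 and they contribute nothing.
Each semicircle gives μ₀I/(4R): inner arc 3.40×10⁻⁵ T, outer arc 1.84×10⁻⁵ T.
The two arcs carry current in opposite angular senses, so their fields oppose: B = |3.40×10⁻⁵ − 1.84×10⁻⁵| = 1.56×10⁻⁵ T.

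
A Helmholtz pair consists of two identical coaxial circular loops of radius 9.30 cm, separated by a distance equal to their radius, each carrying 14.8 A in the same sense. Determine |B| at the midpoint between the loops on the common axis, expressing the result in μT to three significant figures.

B ≈ 143 μT

Each loop contributes B = μ₀IR²/[2(R²+z²)^(3/2)] on the axis, with z measured from that loop.
Loop 1 (z = 0.0465 m): B₁ = 7.15×10⁻⁵ T. Loop 2 (z = 0.0465 m): B₂ = 7.15×10⁻⁵ T.
The fields add: B = B₁ + B₂ = 1.43×10⁻⁴ T.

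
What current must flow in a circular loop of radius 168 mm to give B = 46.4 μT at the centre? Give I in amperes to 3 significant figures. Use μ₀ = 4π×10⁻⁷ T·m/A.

At the centre of a circular loop B = μ₀I/(2R), so I = 2RB/μ₀.
With R = 0.168 m, I = 2 × 0.168 × 4.64×10⁻⁵ / (4π×10⁻⁷) = 12.4 A.

I ≈ 12.4 A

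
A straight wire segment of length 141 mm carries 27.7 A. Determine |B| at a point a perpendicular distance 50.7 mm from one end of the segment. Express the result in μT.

For a finite straight segment, B = (μ₀I/4πd)(sinθ₁ + sinθ₂), where θ₁, θ₂ are the angles from the perpendicular to each end.
The perpendicular foot is at one end, so the two end-offsets along the wire are 0 and L = 0.141 m.
sinθ₁ = 0/√(0²+0.0507²) = 0.0000; sinθ₂ = 0.141/√(0.141²+0.0507²) = 0.9410.
B = (4π×10⁻⁷ × 27.7) / (4π × 0.0507) × (0.0000 + 0.9410) = 5.14×10⁻⁵ T.

B ≈ 51.4 μT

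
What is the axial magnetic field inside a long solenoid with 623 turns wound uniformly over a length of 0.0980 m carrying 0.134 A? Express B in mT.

Inside a long solenoid, B = μ₀nI with n = 6357 turns/m.
B = 4π×10⁻⁷ × 6357 × 0.134 = 1.07×10⁻³ T.

B ≈ 1.07 mT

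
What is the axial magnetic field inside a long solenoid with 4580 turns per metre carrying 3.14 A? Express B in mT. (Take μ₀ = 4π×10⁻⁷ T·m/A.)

B ≈ 18.1 mT

Inside a long solenoid, B = μ₀nI with n = 4580 turns/m.
B = 4π×10⁻⁷ × 4580 × 3.14 = 1.81×10⁻² T.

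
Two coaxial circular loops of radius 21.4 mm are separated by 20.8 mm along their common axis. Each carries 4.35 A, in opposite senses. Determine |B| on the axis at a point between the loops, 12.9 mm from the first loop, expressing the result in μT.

B ≈ 25.2 μT

Each loop contributes B = μ₀IR²/[2(R²+z²)^(3/2)] on the axis, with z measured from that loop.
Loop 1 (z = 0.0129 m): B₁ = 8.02×10⁻⁵ T. Loop 2 (z = 0.0079 m): B₂ = 1.05×10⁻⁴ T.
The fields oppose: B = |B₁ − B₂| = 2.52×10⁻⁵ T.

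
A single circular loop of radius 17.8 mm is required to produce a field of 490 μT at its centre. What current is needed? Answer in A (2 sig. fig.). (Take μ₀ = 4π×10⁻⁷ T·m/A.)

I ≈ 14 A

At the centre of a circular loop B = μ₀I/(2R), so I = 2RB/μ₀.
With R = 0.0178 m, I = 2 × 0.0178 × 4.90×10⁻⁴ / (4π×10⁻⁷) = 13.9 A.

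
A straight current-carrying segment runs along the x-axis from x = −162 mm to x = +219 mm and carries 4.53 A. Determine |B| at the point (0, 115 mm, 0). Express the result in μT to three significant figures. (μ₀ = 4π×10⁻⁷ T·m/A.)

B ≈ 6.70 μT

For a finite straight segment, B = (μ₀I/4πd)(sinθ₁ + sinθ₂), where θ₁, θ₂ are the angles from the perpendicular to each end.
The perpendicular distance is d = 0.115 m; the end-offsets along the wire are a = 0.162 m and b = 0.219 m.
sinθ₁ = 0.162/√(0.162²+0.115²) = 0.8154; sinθ₂ = 0.219/√(0.219²+0.115²) = 0.8854.
B = (4π×10⁻⁷ × 4.53) / (4π × 0.115) × (0.8154 + 0.8854) = 6.70×10⁻⁶ T.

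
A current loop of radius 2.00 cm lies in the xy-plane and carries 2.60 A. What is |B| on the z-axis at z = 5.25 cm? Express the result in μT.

On the axis of a circular loop, B = μ₀IR² / [2(R²+z²)^(3/2)].
R² + z² = (0.02)² + (0.0525)² = 0.003156 m², and (R²+z²)^(3/2) = 1.77×10⁻⁴ m³.
B = (4π×10⁻⁷ × 2.60 × 0.0004) / (2 × 1.77×10⁻⁴) = 3.69×10⁻⁶ T.

B ≈ 3.69 μT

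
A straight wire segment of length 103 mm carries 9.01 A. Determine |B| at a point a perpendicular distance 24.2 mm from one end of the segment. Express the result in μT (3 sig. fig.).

B ≈ 36.2 μT

For a finite straight segment, B = (μ₀I/4πd)(sinθ₁ + sinθ₂), where θ₁, θ₂ are the angles from the perpendicular to each end.
The perpendicular foot is at one end, so the two end-offsets along the wire are 0 and L = 0.103 m.
sinθ₁ = 0/√(0²+0.0242²) = 0.0000; sinθ₂ = 0.103/√(0.103²+0.0242²) = 0.9735.
B = (4π×10⁻⁷ × 9.01) / (4π × 0.0242) × (0.0000 + 0.9735) = 3.62×10⁻⁵ T.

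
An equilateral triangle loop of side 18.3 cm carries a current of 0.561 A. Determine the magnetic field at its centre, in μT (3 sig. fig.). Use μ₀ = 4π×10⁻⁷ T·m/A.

B ≈ 5.52 μT

Each side is a finite straight segment at perpendicular distance d = a/(2 tan(π/3)) = 0.05283 m from the centre, with end-angles ±π/3.
One side contributes B₁ = (μ₀I/4πd)·2 sin(π/3) = 1.84×10⁻⁶ T.
All 3 sides add in the same direction: B = 3 × 1.84×10⁻⁶ = 5.52×10⁻⁶ T.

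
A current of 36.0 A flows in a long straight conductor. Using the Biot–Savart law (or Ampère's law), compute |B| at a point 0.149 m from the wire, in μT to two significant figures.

For an infinitely long straight wire, B = μ₀I/(2πd).
B = (4π×10⁻⁷ × 36.0) / (2π × 0.149) = 4.83×10⁻⁵ T.

B ≈ 48 μT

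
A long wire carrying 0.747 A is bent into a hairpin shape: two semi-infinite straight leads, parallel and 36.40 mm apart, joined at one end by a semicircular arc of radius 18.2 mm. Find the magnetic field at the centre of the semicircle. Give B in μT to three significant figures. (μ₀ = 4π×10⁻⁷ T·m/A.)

B ≈ 21.1 μT

The semicircular arc contributes B_arc = μ₀I·π/(4πR) = μ₀I/(4R) = 1.29×10⁻⁵ T.
Each semi-infinite lead is at perpendicular distance R = 0.0182 m from the centre, with the perpendicular foot at its near end, so it contributes μ₀I/(4πR); both point the same way, together 8.21×10⁻⁶ T.
Arc and leads all point the same direction: B = 1.29×10⁻⁵ + 8.21×10⁻⁶ = 2.11×10⁻⁵ T.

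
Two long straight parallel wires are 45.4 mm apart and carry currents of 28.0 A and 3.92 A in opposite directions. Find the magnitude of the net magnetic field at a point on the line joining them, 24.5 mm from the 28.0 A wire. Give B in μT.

B ≈ 266 μT

Each long wire gives B = μ₀I/(2πd). Distances are d₁ = 0.0245 m and d₂ = 0.0209 m.
B₁ = 2.29×10⁻⁴ T, B₂ = 3.75×10⁻⁵ T.
Between antiparallel currents both contributions point the same way, so they add. B = B₁ + B₂ = 2.29×10⁻⁴ + 3.75×10⁻⁵ = 2.66×10⁻⁴ T.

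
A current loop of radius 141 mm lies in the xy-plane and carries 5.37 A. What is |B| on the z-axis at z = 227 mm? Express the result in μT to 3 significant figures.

B ≈ 3.52 μT

On the axis of a circular loop, B = μ₀IR² / [2(R²+z²)^(3/2)].
R² + z² = (0.141)² + (0.227)² = 0.07141 m², and (R²+z²)^(3/2) = 1.91×10⁻² m³.
B = (4π×10⁻⁷ × 5.37 × 0.01988) / (2 × 1.91×10⁻²) = 3.52×10⁻⁶ T.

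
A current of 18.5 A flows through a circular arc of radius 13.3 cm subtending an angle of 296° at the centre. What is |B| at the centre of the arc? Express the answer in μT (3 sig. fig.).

B ≈ 71.9 μT

The Biot–Savart field of a circular arc at its centre is B = μ₀Iφ/(4πR), with φ = 5.166 rad.
B = (4π×10⁻⁷ × 18.5 × 5.166) / (4π × 0.133) = 7.19×10⁻⁵ T.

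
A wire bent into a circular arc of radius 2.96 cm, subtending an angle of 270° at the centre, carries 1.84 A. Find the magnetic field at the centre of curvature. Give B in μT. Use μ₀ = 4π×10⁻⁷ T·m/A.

B ≈ 29.3 μT

The Biot–Savart field of a circular arc at its centre is B = μ₀Iφ/(4πR), with φ = 4.712 rad.
B = (4π×10⁻⁷ × 1.84 × 4.712) / (4π × 0.0296) = 2.93×10⁻⁵ T.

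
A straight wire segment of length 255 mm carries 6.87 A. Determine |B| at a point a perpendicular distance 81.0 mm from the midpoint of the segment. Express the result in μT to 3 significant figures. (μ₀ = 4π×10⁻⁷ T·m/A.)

For a finite straight segment, B = (μ₀I/4πd)(sinθ₁ + sinθ₂), where θ₁, θ₂ are the angles from the perpendicular to each end.
The perpendicular from the point meets the wire at its midpoint, so each end is L/2 = 0.1275 m away along the wire.
sinθ₁ = 0.1275/√(0.1275²+0.081²) = 0.8441; sinθ₂ = 0.1275/√(0.1275²+0.081²) = 0.8441.
B = (4π×10⁻⁷ × 6.87) / (4π × 0.081) × (0.8441 + 0.8441) = 1.43×10⁻⁵ T.

B ≈ 14.3 μT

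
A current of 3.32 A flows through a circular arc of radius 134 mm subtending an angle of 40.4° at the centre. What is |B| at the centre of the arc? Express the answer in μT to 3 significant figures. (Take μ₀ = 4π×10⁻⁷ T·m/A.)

The Biot–Savart field of a circular arc at its centre is B = μ₀Iφ/(4πR), with φ = 0.7051 rad.
B = (4π×10⁻⁷ × 3.32 × 0.7051) / (4π × 0.134) = 1.75×10⁻⁶ T.

B ≈ 1.75 μT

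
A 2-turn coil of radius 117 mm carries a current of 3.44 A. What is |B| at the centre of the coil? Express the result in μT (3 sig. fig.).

B ≈ 36.9 μT

For an N-turn flat coil, B = Nμ₀I/(2R) with R = 0.117 m.
B = 2 × 1.85×10⁻⁵ T = 3.69×10⁻⁵ T.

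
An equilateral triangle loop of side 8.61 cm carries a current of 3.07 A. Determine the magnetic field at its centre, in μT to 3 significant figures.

B ≈ 64.2 μT

Each side is a finite straight segment at perpendicular distance d = a/(2 tan(π/3)) = 0.02485 m from the centre, with end-angles ±π/3.
One side contributes B₁ = (μ₀I/4πd)·2 sin(π/3) = 2.14×10⁻⁵ T.
All 3 sides add in the same direction: B = 3 × 2.14×10⁻⁵ = 6.42×10⁻⁵ T.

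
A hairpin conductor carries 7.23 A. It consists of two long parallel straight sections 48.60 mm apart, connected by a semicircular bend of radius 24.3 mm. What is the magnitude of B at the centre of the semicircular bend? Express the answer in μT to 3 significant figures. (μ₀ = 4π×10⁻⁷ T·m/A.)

B ≈ 153 μT

The semicircular arc contributes B_arc = μ₀I·π/(4πR) = μ₀I/(4R) = 9.35×10⁻⁵ T.
Each semi-infinite lead is at perpendicular distance R = 0.0243 m from the centre, with the perpendicular foot at its near end, so it contributes μ₀I/(4πR); both point the same way, together 5.95×10⁻⁵ T.
Arc and leads all point the same direction: B = 9.35×10⁻⁵ + 5.95×10⁻⁵ = 1.53×10⁻⁴ T.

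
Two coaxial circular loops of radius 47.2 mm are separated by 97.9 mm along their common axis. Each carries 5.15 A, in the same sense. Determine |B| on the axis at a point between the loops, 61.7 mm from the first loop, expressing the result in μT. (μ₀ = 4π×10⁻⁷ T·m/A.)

Each loop contributes B = μ₀IR²/[2(R²+z²)^(3/2)] on the axis, with z measured from that loop.
Loop 1 (z = 0.0617 m): B₁ = 1.54×10⁻⁵ T. Loop 2 (z = 0.0362 m): B₂ = 3.43×10⁻⁵ T.
The fields add: B = B₁ + B₂ = 4.96×10⁻⁵ T.

B ≈ 49.6 μT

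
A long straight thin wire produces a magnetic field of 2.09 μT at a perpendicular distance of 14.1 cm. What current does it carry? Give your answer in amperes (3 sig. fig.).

For a long straight wire B = μ₀I/(2πd), so I = 2πdB/μ₀.
I = 2π × 0.141 × 2.09×10⁻⁶ / (4π×10⁻⁷) = 1.47 A.

I ≈ 1.47 A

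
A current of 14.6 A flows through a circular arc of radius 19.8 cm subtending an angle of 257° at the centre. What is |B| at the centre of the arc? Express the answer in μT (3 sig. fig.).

B ≈ 33.1 μT

The Biot–Savart field of a circular arc at its centre is B = μ₀Iφ/(4πR), with φ = 4.485 rad.
B = (4π×10⁻⁷ × 14.6 × 4.485) / (4π × 0.198) = 3.31×10⁻⁵ T.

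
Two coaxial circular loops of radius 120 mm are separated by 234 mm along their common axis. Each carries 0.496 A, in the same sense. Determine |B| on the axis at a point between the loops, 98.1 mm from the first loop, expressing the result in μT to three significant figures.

B ≈ 1.96 μT

Each loop contributes B = μ₀IR²/[2(R²+z²)^(3/2)] on the axis, with z measured from that loop.
Loop 1 (z = 0.0981 m): B₁ = 1.21×10⁻⁶ T. Loop 2 (z = 0.1359 m): B₂ = 7.53×10⁻⁷ T.
The fields add: B = B₁ + B₂ = 1.96×10⁻⁶ T.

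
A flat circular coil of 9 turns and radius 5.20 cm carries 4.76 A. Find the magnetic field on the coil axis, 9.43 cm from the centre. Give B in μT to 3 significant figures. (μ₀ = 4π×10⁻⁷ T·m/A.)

For an N-turn flat coil, B = Nμ₀IR²/[2(R²+z²)^(3/2)] with R = 0.052 m, z = 0.0943 m.
B = 9 × 6.48×10⁻⁶ T = 5.83×10⁻⁵ T.

B ≈ 58.3 μT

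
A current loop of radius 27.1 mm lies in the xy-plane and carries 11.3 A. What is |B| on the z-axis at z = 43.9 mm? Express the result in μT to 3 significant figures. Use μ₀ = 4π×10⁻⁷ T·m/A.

B ≈ 38.0 μT

On the axis of a circular loop, B = μ₀IR² / [2(R²+z²)^(3/2)].
R² + z² = (0.0271)² + (0.0439)² = 0.002662 m², and (R²+z²)^(3/2) = 1.37×10⁻⁴ m³.
B = (4π×10⁻⁷ × 11.3 × 0.0007344) / (2 × 1.37×10⁻⁴) = 3.80×10⁻⁵ T.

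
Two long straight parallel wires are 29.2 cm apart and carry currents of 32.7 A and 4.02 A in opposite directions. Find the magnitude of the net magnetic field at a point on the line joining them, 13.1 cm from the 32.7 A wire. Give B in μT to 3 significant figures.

B ≈ 54.9 μT

Each long wire gives B = μ₀I/(2πd). Distances are d₁ = 0.131 m and d₂ = 0.161 m.
B₁ = 4.99×10⁻⁵ T, B₂ = 4.99×10⁻⁶ T.
Between antiparallel currents both contributions point the same way, so they add. B = B₁ + B₂ = 4.99×10⁻⁵ + 4.99×10⁻⁶ = 5.49×10⁻⁵ T.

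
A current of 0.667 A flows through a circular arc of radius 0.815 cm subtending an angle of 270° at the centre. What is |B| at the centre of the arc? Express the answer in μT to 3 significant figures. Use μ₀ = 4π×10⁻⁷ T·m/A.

B ≈ 38.6 μT

The Biot–Savart field of a circular arc at its centre is B = μ₀Iφ/(4πR), with φ = 4.712 rad.
B = (4π×10⁻⁷ × 0.667 × 4.712) / (4π × 0.00815) = 3.86×10⁻⁵ T.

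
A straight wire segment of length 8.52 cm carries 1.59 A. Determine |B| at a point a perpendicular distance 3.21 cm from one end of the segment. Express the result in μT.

For a finite straight segment, B = (μ₀I/4πd)(sinθ₁ + sinθ₂), where θ₁, θ₂ are the angles from the perpendicular to each end.
The perpendicular foot is at one end, so the two end-offsets along the wire are 0 and L = 0.0852 m.
sinθ₁ = 0/√(0²+0.0321²) = 0.0000; sinθ₂ = 0.0852/√(0.0852²+0.0321²) = 0.9358.
B = (4π×10⁻⁷ × 1.59) / (4π × 0.0321) × (0.0000 + 0.9358) = 4.64×10⁻⁶ T.

B ≈ 4.64 μT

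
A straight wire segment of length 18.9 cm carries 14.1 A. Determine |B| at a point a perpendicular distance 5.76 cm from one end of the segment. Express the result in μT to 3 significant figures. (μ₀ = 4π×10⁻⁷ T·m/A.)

B ≈ 23.4 μT

For a finite straight segment, B = (μ₀I/4πd)(sinθ₁ + sinθ₂), where θ₁, θ₂ are the angles from the perpendicular to each end.
The perpendicular foot is at one end, so the two end-offsets along the wire are 0 and L = 0.189 m.
sinθ₁ = 0/√(0²+0.0576²) = 0.0000; sinθ₂ = 0.189/√(0.189²+0.0576²) = 0.9566.
B = (4π×10⁻⁷ × 14.1) / (4π × 0.0576) × (0.0000 + 0.9566) = 2.34×10⁻⁵ T.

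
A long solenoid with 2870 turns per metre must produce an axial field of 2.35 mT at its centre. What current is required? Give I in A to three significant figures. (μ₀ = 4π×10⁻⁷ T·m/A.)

I ≈ 0.652 A

Inside a long solenoid B = μ₀nI with n = 2870 m⁻¹, so I = B/(μ₀n).
I = 2.35×10⁻³ / (4π×10⁻⁷ × 2870) = 0.652 A.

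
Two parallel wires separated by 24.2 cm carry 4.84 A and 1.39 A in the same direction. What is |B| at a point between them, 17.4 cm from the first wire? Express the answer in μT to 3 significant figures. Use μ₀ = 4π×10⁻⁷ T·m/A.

B ≈ 1.47 μT

Each long wire gives B = μ₀I/(2πd). Distances are d₁ = 0.174 m and d₂ = 0.068 m.
B₁ = 5.56×10⁻⁶ T, B₂ = 4.09×10⁻⁶ T.
Between parallel currents the two contributions point in opposite directions, so they subtract. B = |B₁ − B₂| = |5.56×10⁻⁶ − 4.09×10⁻⁶| = 1.47×10⁻⁶ T.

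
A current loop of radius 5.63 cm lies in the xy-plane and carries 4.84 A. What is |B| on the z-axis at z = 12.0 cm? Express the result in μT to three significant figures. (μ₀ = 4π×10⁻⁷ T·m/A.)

On the axis of a circular loop, B = μ₀IR² / [2(R²+z²)^(3/2)].
R² + z² = (0.0563)² + (0.12)² = 0.01757 m², and (R²+z²)^(3/2) = 2.33×10⁻³ m³.
B = (4π×10⁻⁷ × 4.84 × 0.00317) / (2 × 2.33×10⁻³) = 4.14×10⁻⁶ T.

B ≈ 4.14 μT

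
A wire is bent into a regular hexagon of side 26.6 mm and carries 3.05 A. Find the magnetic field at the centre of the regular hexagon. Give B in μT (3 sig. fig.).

B ≈ 79.4 μT

Each side is a finite straight segment at perpendicular distance d = a/(2 tan(π/6)) = 0.02304 m from the centre, with end-angles ±π/6.
One side contributes B₁ = (μ₀I/4πd)·2 sin(π/6) = 1.32×10⁻⁵ T.
All 6 sides add in the same direction: B = 6 × 1.32×10⁻⁵ = 7.94×10⁻⁵ T.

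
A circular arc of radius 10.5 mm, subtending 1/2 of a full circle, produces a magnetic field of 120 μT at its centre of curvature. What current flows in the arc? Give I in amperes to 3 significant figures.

I ≈ 4.01 A

For a circular arc, B = μ₀Iφ/(4πR) with φ in radians; here φ = 3.142 rad.
So I = 4πRB/(μ₀φ) = 4π × 0.0105 × 1.20×10⁻⁴ / (4π×10⁻⁷ × 3.142) = 4.01 A.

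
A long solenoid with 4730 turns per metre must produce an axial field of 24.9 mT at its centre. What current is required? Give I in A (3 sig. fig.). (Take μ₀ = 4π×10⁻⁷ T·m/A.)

I ≈ 4.19 A

Inside a long solenoid B = μ₀nI with n = 4730 m⁻¹, so I = B/(μ₀n).
I = 2.49×10⁻² / (4π×10⁻⁷ × 4730) = 4.19 A.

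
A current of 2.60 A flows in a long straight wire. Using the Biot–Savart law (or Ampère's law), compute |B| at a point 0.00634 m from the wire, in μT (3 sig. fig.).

B ≈ 82.0 μT

For an infinitely long straight wire, B = μ₀I/(2πd).
B = (4π×10⁻⁷ × 2.60) / (2π × 0.00634) = 8.20×10⁻⁵ T.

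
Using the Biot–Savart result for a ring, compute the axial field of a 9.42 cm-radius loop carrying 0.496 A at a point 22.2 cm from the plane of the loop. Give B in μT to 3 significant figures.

B ≈ 0.197 μT

On the axis of a circular loop, B = μ₀IR² / [2(R²+z²)^(3/2)].
R² + z² = (0.0942)² + (0.222)² = 0.05816 m², and (R²+z²)^(3/2) = 1.40×10⁻² m³.
B = (4π×10⁻⁷ × 0.496 × 0.008874) / (2 × 1.40×10⁻²) = 1.97×10⁻⁷ T.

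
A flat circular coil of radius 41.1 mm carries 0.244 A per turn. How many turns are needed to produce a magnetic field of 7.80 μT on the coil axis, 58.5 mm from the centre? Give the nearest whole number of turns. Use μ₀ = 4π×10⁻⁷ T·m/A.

N = 11

For an N-turn coil, B = Nμ₀IR²/[2(R²+z²)^(3/2)]. A single turn gives B₁ = 7.09×10⁻⁷ T with R = 0.0411 m, z = 0.0585 m.
N = B/B₁ = 7.80×10⁻⁶ / 7.09×10⁻⁷ = 11.01.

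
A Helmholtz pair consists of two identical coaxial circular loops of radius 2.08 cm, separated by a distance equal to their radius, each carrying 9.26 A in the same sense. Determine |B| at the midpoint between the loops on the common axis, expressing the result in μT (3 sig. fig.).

Each loop contributes B = μ₀IR²/[2(R²+z²)^(3/2)] on the axis, with z measured from that loop.
Loop 1 (z = 0.0104 m): B₁ = 2.00×10⁻⁴ T. Loop 2 (z = 0.0104 m): B₂ = 2.00×10⁻⁴ T.
The fields add: B = B₁ + B₂ = 4.00×10⁻⁴ T.

B ≈ 400 μT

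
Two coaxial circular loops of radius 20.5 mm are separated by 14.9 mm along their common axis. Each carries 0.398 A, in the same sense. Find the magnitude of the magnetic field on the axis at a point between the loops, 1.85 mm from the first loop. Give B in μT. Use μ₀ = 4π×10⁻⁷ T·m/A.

B ≈ 19.4 μT

Each loop contributes B = μ₀IR²/[2(R²+z²)^(3/2)] on the axis, with z measured from that loop.
Loop 1 (z = 0.00185 m): B₁ = 1.21×10⁻⁵ T. Loop 2 (z = 0.01305 m): B₂ = 7.32×10⁻⁶ T.
The fields add: B = B₁ + B₂ = 1.94×10⁻⁵ T.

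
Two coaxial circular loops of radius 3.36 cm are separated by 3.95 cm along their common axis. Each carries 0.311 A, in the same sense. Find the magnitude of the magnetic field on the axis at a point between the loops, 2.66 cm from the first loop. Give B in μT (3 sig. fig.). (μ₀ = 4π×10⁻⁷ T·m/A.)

B ≈ 7.53 μT

Each loop contributes B = μ₀IR²/[2(R²+z²)^(3/2)] on the axis, with z measured from that loop.
Loop 1 (z = 0.0266 m): B₁ = 2.80×10⁻⁶ T. Loop 2 (z = 0.0129 m): B₂ = 4.73×10⁻⁶ T.
The fields add: B = B₁ + B₂ = 7.53×10⁻⁶ T.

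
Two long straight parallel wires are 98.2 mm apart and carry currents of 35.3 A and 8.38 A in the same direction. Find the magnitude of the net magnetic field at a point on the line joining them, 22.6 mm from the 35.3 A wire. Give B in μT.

Each long wire gives B = μ₀I/(2πd). Distances are d₁ = 0.0226 m and d₂ = 0.0756 m.
B₁ = 3.12×10⁻⁴ T, B₂ = 2.22×10⁻⁵ T.
Between parallel currents the two contributions point in opposite directions, so they subtract. B = |B₁ − B₂| = |3.12×10⁻⁴ − 2.22×10⁻⁵| = 2.90×10⁻⁴ T.

B ≈ 290 μT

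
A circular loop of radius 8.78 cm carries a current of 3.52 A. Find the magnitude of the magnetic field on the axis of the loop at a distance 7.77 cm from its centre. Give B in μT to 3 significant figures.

On the axis of a circular loop, B = μ₀IR² / [2(R²+z²)^(3/2)].
R² + z² = (0.0878)² + (0.0777)² = 0.01375 m², and (R²+z²)^(3/2) = 1.61×10⁻³ m³.
B = (4π×10⁻⁷ × 3.52 × 0.007709) / (2 × 1.61×10⁻³) = 1.06×10⁻⁵ T.

B ≈ 10.6 μT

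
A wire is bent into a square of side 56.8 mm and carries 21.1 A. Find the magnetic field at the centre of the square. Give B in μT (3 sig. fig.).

B ≈ 420 μT

Each side is a finite straight segment at perpendicular distance d = a/(2 tan(π/4)) = 0.0284 m from the centre, with end-angles ±π/4.
One side contributes B₁ = (μ₀I/4πd)·2 sin(π/4) = 1.05×10⁻⁴ T.
All 4 sides add in the same direction: B = 4 × 1.05×10⁻⁴ = 4.20×10⁻⁴ T.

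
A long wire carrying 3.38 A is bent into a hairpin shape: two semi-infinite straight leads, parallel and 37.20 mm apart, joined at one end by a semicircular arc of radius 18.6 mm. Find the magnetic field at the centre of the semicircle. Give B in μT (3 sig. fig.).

B ≈ 93.4 μT

The semicircular arc contributes B_arc = μ₀I·π/(4πR) = μ₀I/(4R) = 5.71×10⁻⁵ T.
Each semi-infinite lead is at perpendicular distance R = 0.0186 m from the centre, with the perpendicular foot at its near end, so it contributes μ₀I/(4πR); both point the same way, together 3.63×10⁻⁵ T.
Arc and leads all point the same direction: B = 5.71×10⁻⁵ + 3.63×10⁻⁵ = 9.34×10⁻⁵ T.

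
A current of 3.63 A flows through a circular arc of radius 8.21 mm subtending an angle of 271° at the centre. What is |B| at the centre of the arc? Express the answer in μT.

B ≈ 209 μT

The Biot–Savart field of a circular arc at its centre is B = μ₀Iφ/(4πR), with φ = 4.73 rad.
B = (4π×10⁻⁷ × 3.63 × 4.73) / (4π × 0.00821) = 2.09×10⁻⁴ T.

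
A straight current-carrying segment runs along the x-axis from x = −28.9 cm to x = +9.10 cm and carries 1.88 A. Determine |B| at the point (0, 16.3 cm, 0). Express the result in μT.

For a finite straight segment, B = (μ₀I/4πd)(sinθ₁ + sinθ₂), where θ₁, θ₂ are the angles from the perpendicular to each end.
The perpendicular distance is d = 0.163 m; the end-offsets along the wire are a = 0.289 m and b = 0.091 m.
sinθ₁ = 0.289/√(0.289²+0.163²) = 0.8710; sinθ₂ = 0.091/√(0.091²+0.163²) = 0.4875.
B = (4π×10⁻⁷ × 1.88) / (4π × 0.163) × (0.8710 + 0.4875) = 1.57×10⁻⁶ T.

B ≈ 1.57 μT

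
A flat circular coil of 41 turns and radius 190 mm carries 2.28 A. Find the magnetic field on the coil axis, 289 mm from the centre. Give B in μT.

B ≈ 51.3 μT

For an N-turn flat coil, B = Nμ₀IR²/[2(R²+z²)^(3/2)] with R = 0.19 m, z = 0.289 m.
B = 41 × 1.25×10⁻⁶ T = 5.13×10⁻⁵ T.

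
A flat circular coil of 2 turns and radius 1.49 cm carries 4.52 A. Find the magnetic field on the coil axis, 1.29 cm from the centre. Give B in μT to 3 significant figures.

B ≈ 165 μT

For an N-turn flat coil, B = Nμ₀IR²/[2(R²+z²)^(3/2)] with R = 0.0149 m, z = 0.0129 m.
B = 2 × 8.24×10⁻⁵ T = 1.65×10⁻⁴ T.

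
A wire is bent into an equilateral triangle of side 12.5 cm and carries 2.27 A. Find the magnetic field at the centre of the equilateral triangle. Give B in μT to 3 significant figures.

Each side is a finite straight segment at perpendicular distance d = a/(2 tan(π/3)) = 0.03608 m from the centre, with end-angles ±π/3.
One side contributes B₁ = (μ₀I/4πd)·2 sin(π/3) = 1.09×10⁻⁵ T.
All 3 sides add in the same direction: B = 3 × 1.09×10⁻⁵ = 3.27×10⁻⁵ T.

B ≈ 32.7 μT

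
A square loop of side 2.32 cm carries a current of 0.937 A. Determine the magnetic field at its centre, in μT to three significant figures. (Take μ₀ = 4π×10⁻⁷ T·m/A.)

Each side is a finite straight segment at perpendicular distance d = a/(2 tan(π/4)) = 0.0116 m from the centre, with end-angles ±π/4.
One side contributes B₁ = (μ₀I/4πd)·2 sin(π/4) = 1.14×10⁻⁵ T.
All 4 sides add in the same direction: B = 4 × 1.14×10⁻⁵ = 4.57×10⁻⁵ T.

B ≈ 45.7 μT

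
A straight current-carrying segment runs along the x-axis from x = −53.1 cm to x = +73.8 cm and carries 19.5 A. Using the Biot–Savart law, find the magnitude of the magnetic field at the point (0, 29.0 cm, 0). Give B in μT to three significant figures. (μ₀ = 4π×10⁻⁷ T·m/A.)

For a finite straight segment, B = (μ₀I/4πd)(sinθ₁ + sinθ₂), where θ₁, θ₂ are the angles from the perpendicular to each end.
The perpendicular distance is d = 0.29 m; the end-offsets along the wire are a = 0.531 m and b = 0.738 m.
sinθ₁ = 0.531/√(0.531²+0.29²) = 0.8776; sinθ₂ = 0.738/√(0.738²+0.29²) = 0.9307.
B = (4π×10⁻⁷ × 19.5) / (4π × 0.29) × (0.8776 + 0.9307) = 1.22×10⁻⁵ T.

B ≈ 12.2 μT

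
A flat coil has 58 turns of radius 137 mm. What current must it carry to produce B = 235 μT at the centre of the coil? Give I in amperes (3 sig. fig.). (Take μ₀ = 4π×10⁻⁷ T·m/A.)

I ≈ 0.883 A

For an N-turn coil, B = Nμ₀I/(2R) with R = 0.137 m, so I = 2RB/(Nμ₀) = 2 × 0.137 × 2.35×10⁻⁴ / (58 × 4π×10⁻⁷) = 0.883 A.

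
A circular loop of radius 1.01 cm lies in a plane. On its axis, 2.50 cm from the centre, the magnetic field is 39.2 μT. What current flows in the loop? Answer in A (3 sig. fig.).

I ≈ 12.0 A

On the axis of a loop, B = μ₀IR²/[2(R²+z²)^(3/2)], so I = 2B(R²+z²)^(3/2)/(μ₀R²).
R² + z² = 0.000102 + 0.000625 = 0.000727 m²; raised to 3/2 gives 1.96×10⁻⁵ m³.
I = 2 × 3.92×10⁻⁵ × 1.96×10⁻⁵ / (1.26×10⁻⁶ × 0.000102) = 12.0 A.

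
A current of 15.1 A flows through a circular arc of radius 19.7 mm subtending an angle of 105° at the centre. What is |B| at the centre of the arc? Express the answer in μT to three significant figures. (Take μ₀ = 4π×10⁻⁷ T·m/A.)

B ≈ 140 μT

The Biot–Savart field of a circular arc at its centre is B = μ₀Iφ/(4πR), with φ = 1.833 rad.
B = (4π×10⁻⁷ × 15.1 × 1.833) / (4π × 0.0197) = 1.40×10⁻⁴ T.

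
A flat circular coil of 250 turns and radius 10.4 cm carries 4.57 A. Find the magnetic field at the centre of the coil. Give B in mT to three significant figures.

For an N-turn flat coil, B = Nμ₀I/(2R) with R = 0.104 m.
B = 250 × 2.76×10⁻⁵ T = 6.90×10⁻³ T.

B ≈ 6.90 mT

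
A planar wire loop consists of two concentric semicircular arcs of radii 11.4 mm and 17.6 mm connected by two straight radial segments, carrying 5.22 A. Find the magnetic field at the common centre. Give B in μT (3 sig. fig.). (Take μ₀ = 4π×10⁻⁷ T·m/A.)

B ≈ 50.7 μT

The radial connectors point toward the centre, so dl × r̂ = 0 and they contribute nothing.
Each semicircle gives μ₀I/(4R): inner arc 1.44×10⁻⁴ T, outer arc 9.32×10⁻⁵ T.
The two arcs carry current in opposite angular senses, so their fields oppose: B = |1.44×10⁻⁴ − 9.32×10⁻⁵| = 5.07×10⁻⁵ T.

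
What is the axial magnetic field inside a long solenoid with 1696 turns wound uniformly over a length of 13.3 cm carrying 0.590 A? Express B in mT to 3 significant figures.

B ≈ 9.45 mT

Inside a long solenoid, B = μ₀nI with n = 1.275×10⁴ turns/m.
B = 4π×10⁻⁷ × 1.275×10⁴ × 0.590 = 9.45×10⁻³ T.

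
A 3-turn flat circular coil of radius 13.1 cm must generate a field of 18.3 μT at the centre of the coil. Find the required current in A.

For an N-turn coil, B = Nμ₀I/(2R) with R = 0.131 m, so I = 2RB/(Nμ₀) = 2 × 0.131 × 1.83×10⁻⁵ / (3 × 4π×10⁻⁷) = 1.27 A.

I ≈ 1.27 A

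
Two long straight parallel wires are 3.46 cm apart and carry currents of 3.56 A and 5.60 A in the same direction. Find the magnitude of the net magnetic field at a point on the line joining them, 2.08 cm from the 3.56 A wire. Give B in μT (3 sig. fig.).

Each long wire gives B = μ₀I/(2πd). Distances are d₁ = 0.0208 m and d₂ = 0.0138 m.
B₁ = 3.42×10⁻⁵ T, B₂ = 8.12×10⁻⁵ T.
Between parallel currents the two contributions point in opposite directions, so they subtract. B = |B₁ − B₂| = |3.42×10⁻⁵ − 8.12×10⁻⁵| = 4.69×10⁻⁵ T.

B ≈ 46.9 μT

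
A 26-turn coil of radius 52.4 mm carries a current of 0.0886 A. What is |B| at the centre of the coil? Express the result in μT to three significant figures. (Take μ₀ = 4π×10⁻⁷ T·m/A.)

B ≈ 27.6 μT

For an N-turn flat coil, B = Nμ₀I/(2R) with R = 0.0524 m.
B = 26 × 1.06×10⁻⁶ T = 2.76×10⁻⁵ T.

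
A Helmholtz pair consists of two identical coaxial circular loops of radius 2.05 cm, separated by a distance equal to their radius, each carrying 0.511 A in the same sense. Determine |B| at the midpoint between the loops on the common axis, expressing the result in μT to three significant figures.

B ≈ 22.4 μT

Each loop contributes B = μ₀IR²/[2(R²+z²)^(3/2)] on the axis, with z measured from that loop.
Loop 1 (z = 0.01025 m): B₁ = 1.12×10⁻⁵ T. Loop 2 (z = 0.01025 m): B₂ = 1.12×10⁻⁵ T.
The fields add: B = B₁ + B₂ = 2.24×10⁻⁵ T.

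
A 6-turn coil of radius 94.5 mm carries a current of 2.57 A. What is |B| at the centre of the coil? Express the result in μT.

For an N-turn flat coil, B = Nμ₀I/(2R) with R = 0.0945 m.
B = 6 × 1.71×10⁻⁵ T = 1.03×10⁻⁴ T.

B ≈ 103 μT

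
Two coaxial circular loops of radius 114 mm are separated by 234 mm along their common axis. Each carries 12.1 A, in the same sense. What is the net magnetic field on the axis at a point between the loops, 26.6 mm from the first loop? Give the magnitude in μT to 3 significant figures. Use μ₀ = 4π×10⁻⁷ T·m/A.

B ≈ 69.0 μT

Each loop contributes B = μ₀IR²/[2(R²+z²)^(3/2)] on the axis, with z measured from that loop.
Loop 1 (z = 0.0266 m): B₁ = 6.16×10⁻⁵ T. Loop 2 (z = 0.2074 m): B₂ = 7.45×10⁻⁶ T.
The fields add: B = B₁ + B₂ = 6.90×10⁻⁵ T.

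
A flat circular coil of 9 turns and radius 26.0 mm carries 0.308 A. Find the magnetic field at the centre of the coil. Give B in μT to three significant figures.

B ≈ 67.0 μT

For an N-turn flat coil, B = Nμ₀I/(2R) with R = 0.026 m.
B = 9 × 7.44×10⁻⁶ T = 6.70×10⁻⁵ T.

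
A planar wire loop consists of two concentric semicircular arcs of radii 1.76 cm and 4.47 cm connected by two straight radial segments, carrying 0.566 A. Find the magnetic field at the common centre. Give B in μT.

The radial connectors point toward the centre, so dl × r̂ = 0 and they contribute nothing.
Each semicircle gives μ₀I/(4R): inner arc 1.01×10⁻⁵ T, outer arc 3.98×10⁻⁶ T.
The two arcs carry current in opposite angular senses, so their fields oppose: B = |1.01×10⁻⁵ − 3.98×10⁻⁶| = 6.13×10⁻⁶ T.

B ≈ 6.13 μT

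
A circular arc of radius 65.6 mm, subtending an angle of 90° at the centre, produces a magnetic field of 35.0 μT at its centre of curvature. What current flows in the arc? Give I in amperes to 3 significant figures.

For a circular arc, B = μ₀Iφ/(4πR) with φ in radians; here φ = 1.571 rad.
So I = 4πRB/(μ₀φ) = 4π × 0.0656 × 3.50×10⁻⁵ / (4π×10⁻⁷ × 1.571) = 14.6 A.

I ≈ 14.6 A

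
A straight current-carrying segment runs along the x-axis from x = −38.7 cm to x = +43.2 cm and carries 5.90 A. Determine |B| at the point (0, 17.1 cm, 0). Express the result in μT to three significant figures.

B ≈ 6.36 μT

For a finite straight segment, B = (μ₀I/4πd)(sinθ₁ + sinθ₂), where θ₁, θ₂ are the angles from the perpendicular to each end.
The perpendicular distance is d = 0.171 m; the end-offsets along the wire are a = 0.387 m and b = 0.432 m.
sinθ₁ = 0.387/√(0.387²+0.171²) = 0.9147; sinθ₂ = 0.432/√(0.432²+0.171²) = 0.9298.
B = (4π×10⁻⁷ × 5.90) / (4π × 0.171) × (0.9147 + 0.9298) = 6.36×10⁻⁶ T.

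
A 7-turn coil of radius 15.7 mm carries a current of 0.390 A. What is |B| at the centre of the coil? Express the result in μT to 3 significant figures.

B ≈ 109 μT

For an N-turn flat coil, B = Nμ₀I/(2R) with R = 0.0157 m.
B = 7 × 1.56×10⁻⁵ T = 1.09×10⁻⁴ T.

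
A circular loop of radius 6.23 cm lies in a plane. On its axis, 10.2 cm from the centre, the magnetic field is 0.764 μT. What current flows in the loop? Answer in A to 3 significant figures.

I ≈ 0.535 A

On the axis of a loop, B = μ₀IR²/[2(R²+z²)^(3/2)], so I = 2B(R²+z²)^(3/2)/(μ₀R²).
R² + z² = 0.003881 + 0.0104 = 0.01429 m²; raised to 3/2 gives 1.71×10⁻³ m³.
I = 2 × 7.64×10⁻⁷ × 1.71×10⁻³ / (1.26×10⁻⁶ × 0.003881) = 0.535 A.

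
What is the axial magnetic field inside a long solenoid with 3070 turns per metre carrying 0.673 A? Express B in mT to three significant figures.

Inside a long solenoid, B = μ₀nI with n = 3070 turns/m.
B = 4π×10⁻⁷ × 3070 × 0.673 = 2.60×10⁻³ T.

B ≈ 2.60 mT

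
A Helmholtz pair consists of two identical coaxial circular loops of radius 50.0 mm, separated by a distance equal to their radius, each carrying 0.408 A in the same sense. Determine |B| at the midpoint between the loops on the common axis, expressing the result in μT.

Each loop contributes B = μ₀IR²/[2(R²+z²)^(3/2)] on the axis, with z measured from that loop.
Loop 1 (z = 0.025 m): B₁ = 3.67×10⁻⁶ T. Loop 2 (z = 0.025 m): B₂ = 3.67×10⁻⁶ T.
The fields add: B = B₁ + B₂ = 7.34×10⁻⁶ T.

B ≈ 7.34 μT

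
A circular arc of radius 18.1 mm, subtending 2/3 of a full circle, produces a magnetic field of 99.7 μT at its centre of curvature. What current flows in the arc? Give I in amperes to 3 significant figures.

For a circular arc, B = μ₀Iφ/(4πR) with φ in radians; here φ = 4.189 rad.
So I = 4πRB/(μ₀φ) = 4π × 0.0181 × 9.97×10⁻⁵ / (4π×10⁻⁷ × 4.189) = 4.31 A.

I ≈ 4.31 A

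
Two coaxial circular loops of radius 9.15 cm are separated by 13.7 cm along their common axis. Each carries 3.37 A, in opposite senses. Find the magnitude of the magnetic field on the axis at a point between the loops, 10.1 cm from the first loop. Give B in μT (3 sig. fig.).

B ≈ 11.6 μT

Each loop contributes B = μ₀IR²/[2(R²+z²)^(3/2)] on the axis, with z measured from that loop.
Loop 1 (z = 0.101 m): B₁ = 7.00×10⁻⁶ T. Loop 2 (z = 0.036 m): B₂ = 1.86×10⁻⁵ T.
The fields oppose: B = |B₁ − B₂| = 1.16×10⁻⁵ T.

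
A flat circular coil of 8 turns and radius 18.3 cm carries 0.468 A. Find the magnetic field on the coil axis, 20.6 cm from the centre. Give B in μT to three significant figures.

B ≈ 3.77 μT

For an N-turn flat coil, B = Nμ₀IR²/[2(R²+z²)^(3/2)] with R = 0.183 m, z = 0.206 m.
B = 8 × 4.71×10⁻⁷ T = 3.77×10⁻⁶ T.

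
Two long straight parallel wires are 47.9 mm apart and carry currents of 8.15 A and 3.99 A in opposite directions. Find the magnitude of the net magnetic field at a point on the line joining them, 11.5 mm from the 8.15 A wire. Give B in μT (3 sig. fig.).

B ≈ 164 μT

Each long wire gives B = μ₀I/(2πd). Distances are d₁ = 0.0115 m and d₂ = 0.0364 m.
B₁ = 1.42×10⁻⁴ T, B₂ = 2.19×10⁻⁵ T.
Between antiparallel currents both contributions point the same way, so they add. B = B₁ + B₂ = 1.42×10⁻⁴ + 2.19×10⁻⁵ = 1.64×10⁻⁴ T.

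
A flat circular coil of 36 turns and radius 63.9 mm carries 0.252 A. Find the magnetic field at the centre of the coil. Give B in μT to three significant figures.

For an N-turn flat coil, B = Nμ₀I/(2R) with R = 0.0639 m.
B = 36 × 2.48×10⁻⁶ T = 8.92×10⁻⁵ T.

B ≈ 89.2 μT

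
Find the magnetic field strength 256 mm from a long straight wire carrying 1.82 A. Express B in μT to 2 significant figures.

B ≈ 1.4 μT

For an infinitely long straight wire, B = μ₀I/(2πd).
B = (4π×10⁻⁷ × 1.82) / (2π × 0.256) = 1.42×10⁻⁶ T.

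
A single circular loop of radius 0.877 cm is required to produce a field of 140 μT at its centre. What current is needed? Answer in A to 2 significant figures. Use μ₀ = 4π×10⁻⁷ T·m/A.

I ≈ 2.0 A

At the centre of a circular loop B = μ₀I/(2R), so I = 2RB/μ₀.
With R = 0.00877 m, I = 2 × 0.00877 × 1.40×10⁻⁴ / (4π×10⁻⁷) = 1.95 A.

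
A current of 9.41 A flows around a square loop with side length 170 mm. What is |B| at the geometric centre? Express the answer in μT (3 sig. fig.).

B ≈ 62.6 μT

Each side is a finite straight segment at perpendicular distance d = a/(2 tan(π/4)) = 0.085 m from the centre, with end-angles ±π/4.
One side contributes B₁ = (μ₀I/4πd)·2 sin(π/4) = 1.57×10⁻⁵ T.
All 4 sides add in the same direction: B = 4 × 1.57×10⁻⁵ = 6.26×10⁻⁵ T.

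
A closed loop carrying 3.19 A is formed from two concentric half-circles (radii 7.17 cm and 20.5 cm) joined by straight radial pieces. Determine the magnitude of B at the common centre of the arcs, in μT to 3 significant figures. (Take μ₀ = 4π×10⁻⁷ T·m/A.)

B ≈ 9.09 μT

The radial connectors point toward the centre, so dl × r̂ = 0 and they contribute nothing.
Each semicircle gives μ₀I/(4R): inner arc 1.40×10⁻⁵ T, outer arc 4.89×10⁻⁶ T.
The two arcs carry current in opposite angular senses, so their fields oppose: B = |1.40×10⁻⁵ − 4.89×10⁻⁶| = 9.09×10⁻⁶ T.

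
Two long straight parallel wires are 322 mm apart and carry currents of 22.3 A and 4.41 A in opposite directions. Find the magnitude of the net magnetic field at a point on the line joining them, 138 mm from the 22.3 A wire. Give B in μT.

B ≈ 37.1 μT

Each long wire gives B = μ₀I/(2πd). Distances are d₁ = 0.138 m and d₂ = 0.184 m.
B₁ = 3.23×10⁻⁵ T, B₂ = 4.79×10⁻⁶ T.
Between antiparallel currents both contributions point the same way, so they add. B = B₁ + B₂ = 3.23×10⁻⁵ + 4.79×10⁻⁶ = 3.71×10⁻⁵ T.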